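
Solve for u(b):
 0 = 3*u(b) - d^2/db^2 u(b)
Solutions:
 u(b) = C1*exp(-sqrt(3)*b) + C2*exp(sqrt(3)*b)


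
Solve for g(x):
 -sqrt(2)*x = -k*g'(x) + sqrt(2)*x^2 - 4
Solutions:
 g(x) = C1 + sqrt(2)*x^3/(3*k) + sqrt(2)*x^2/(2*k) - 4*x/k


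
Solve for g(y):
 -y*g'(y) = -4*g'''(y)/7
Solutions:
 g(y) = C1 + Integral(C2*airyai(14^(1/3)*y/2) + C3*airybi(14^(1/3)*y/2), y)


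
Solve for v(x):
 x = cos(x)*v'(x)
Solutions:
 v(x) = C1 + Integral(x/cos(x), x)


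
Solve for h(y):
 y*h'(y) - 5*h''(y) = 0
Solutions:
 h(y) = C1 + C2*erfi(sqrt(10)*y/10)


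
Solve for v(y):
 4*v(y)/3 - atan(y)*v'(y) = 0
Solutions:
 v(y) = C1*exp(4*Integral(1/atan(y), y)/3)


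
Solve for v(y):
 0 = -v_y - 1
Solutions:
 v(y) = C1 - y


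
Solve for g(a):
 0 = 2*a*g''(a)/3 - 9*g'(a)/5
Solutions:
 g(a) = C1 + C2*a^(37/10)


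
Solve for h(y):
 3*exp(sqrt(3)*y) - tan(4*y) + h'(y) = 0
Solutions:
 h(y) = C1 - sqrt(3)*exp(sqrt(3)*y) - log(cos(4*y))/4


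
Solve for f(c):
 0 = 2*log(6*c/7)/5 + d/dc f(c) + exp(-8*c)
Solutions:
 f(c) = C1 - 2*c*log(c)/5 + 2*c*(-log(6) + 1 + log(7))/5 + exp(-8*c)/8


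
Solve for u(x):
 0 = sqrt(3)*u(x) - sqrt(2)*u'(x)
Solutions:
 u(x) = C1*exp(sqrt(6)*x/2)


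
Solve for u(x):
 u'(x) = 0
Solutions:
 u(x) = C1


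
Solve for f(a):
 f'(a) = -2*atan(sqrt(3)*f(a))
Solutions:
 Integral(1/atan(sqrt(3)*_y), (_y, f(a))) = C1 - 2*a


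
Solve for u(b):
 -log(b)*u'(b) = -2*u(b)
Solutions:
 u(b) = C1*exp(2*li(b))


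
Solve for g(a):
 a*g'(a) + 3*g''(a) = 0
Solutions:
 g(a) = C1 + C2*erf(sqrt(6)*a/6)


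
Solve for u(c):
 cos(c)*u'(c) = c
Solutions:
 u(c) = C1 + Integral(c/cos(c), c)


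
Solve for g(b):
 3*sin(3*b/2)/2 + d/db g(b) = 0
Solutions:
 g(b) = C1 + cos(3*b/2)


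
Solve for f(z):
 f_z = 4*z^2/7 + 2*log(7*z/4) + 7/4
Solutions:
 f(z) = C1 + 4*z^3/21 + 2*z*log(z) - z/4 + z*log(49/16)


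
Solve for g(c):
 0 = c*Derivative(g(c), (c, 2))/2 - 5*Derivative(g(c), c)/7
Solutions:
 g(c) = C1 + C2*c^(17/7)


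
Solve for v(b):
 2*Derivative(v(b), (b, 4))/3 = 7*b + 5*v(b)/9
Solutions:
 v(b) = C1*exp(-5^(1/4)*6^(3/4)*b/6) + C2*exp(5^(1/4)*6^(3/4)*b/6) + C3*sin(5^(1/4)*6^(3/4)*b/6) + C4*cos(5^(1/4)*6^(3/4)*b/6) - 63*b/5


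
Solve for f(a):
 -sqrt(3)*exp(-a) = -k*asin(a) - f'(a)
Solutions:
 f(a) = C1 - a*k*asin(a) - k*sqrt(1 - a^2) - sqrt(3)*exp(-a)


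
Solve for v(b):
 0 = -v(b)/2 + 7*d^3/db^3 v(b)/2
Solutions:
 v(b) = C3*exp(7^(2/3)*b/7) + (C1*sin(sqrt(3)*7^(2/3)*b/14) + C2*cos(sqrt(3)*7^(2/3)*b/14))*exp(-7^(2/3)*b/14)


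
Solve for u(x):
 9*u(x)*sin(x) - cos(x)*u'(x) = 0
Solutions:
 u(x) = C1/cos(x)^9


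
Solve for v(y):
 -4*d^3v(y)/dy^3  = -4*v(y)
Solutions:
 v(y) = C3*exp(y) + (C1*sin(sqrt(3)*y/2) + C2*cos(sqrt(3)*y/2))*exp(-y/2)


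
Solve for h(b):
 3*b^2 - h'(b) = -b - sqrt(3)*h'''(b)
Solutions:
 h(b) = C1 + C2*exp(-3^(3/4)*b/3) + C3*exp(3^(3/4)*b/3) + b^3 + b^2/2 + 6*sqrt(3)*b


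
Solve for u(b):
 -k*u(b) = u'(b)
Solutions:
 u(b) = C1*exp(-b*k)


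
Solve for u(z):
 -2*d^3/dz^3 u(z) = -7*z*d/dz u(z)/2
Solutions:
 u(z) = C1 + Integral(C2*airyai(14^(1/3)*z/2) + C3*airybi(14^(1/3)*z/2), z)


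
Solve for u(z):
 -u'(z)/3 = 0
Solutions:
 u(z) = C1


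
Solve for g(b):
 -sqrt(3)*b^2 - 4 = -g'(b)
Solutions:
 g(b) = C1 + sqrt(3)*b^3/3 + 4*b


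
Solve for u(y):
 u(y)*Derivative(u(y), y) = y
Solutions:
 u(y) = -sqrt(C1 + y^2)
 u(y) = sqrt(C1 + y^2)


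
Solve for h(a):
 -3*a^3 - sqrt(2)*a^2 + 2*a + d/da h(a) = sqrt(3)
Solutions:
 h(a) = C1 + 3*a^4/4 + sqrt(2)*a^3/3 - a^2 + sqrt(3)*a


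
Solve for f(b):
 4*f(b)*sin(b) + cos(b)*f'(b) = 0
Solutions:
 f(b) = C1*cos(b)^4


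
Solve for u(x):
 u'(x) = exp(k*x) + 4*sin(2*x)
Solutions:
 u(x) = C1 - 2*cos(2*x) + exp(k*x)/k


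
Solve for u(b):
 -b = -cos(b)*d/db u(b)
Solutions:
 u(b) = C1 + Integral(b/cos(b), b)


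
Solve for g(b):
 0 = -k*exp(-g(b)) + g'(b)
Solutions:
 g(b) = log(C1 + b*k)


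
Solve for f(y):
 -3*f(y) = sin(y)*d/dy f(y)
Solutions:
 f(y) = C1*(cos(y) + 1)^(3/2)/(cos(y) - 1)^(3/2)


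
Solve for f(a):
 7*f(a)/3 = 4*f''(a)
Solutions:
 f(a) = C1*exp(-sqrt(21)*a/6) + C2*exp(sqrt(21)*a/6)


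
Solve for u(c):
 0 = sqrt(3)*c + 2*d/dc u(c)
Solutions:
 u(c) = C1 - sqrt(3)*c^2/4


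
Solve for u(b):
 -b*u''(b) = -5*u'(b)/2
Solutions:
 u(b) = C1 + C2*b^(7/2)


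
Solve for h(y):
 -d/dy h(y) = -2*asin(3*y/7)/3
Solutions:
 h(y) = C1 + 2*y*asin(3*y/7)/3 + 2*sqrt(49 - 9*y^2)/9


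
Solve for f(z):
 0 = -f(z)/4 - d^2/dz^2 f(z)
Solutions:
 f(z) = C1*sin(z/2) + C2*cos(z/2)


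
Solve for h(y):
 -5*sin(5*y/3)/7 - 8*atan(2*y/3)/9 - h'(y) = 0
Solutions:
 h(y) = C1 - 8*y*atan(2*y/3)/9 + 2*log(4*y^2 + 9)/3 + 3*cos(5*y/3)/7


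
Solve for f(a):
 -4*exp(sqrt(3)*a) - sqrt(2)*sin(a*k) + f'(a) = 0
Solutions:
 f(a) = C1 + 4*sqrt(3)*exp(sqrt(3)*a)/3 - sqrt(2)*cos(a*k)/k


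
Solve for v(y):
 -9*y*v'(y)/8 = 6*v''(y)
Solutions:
 v(y) = C1 + C2*erf(sqrt(6)*y/8)


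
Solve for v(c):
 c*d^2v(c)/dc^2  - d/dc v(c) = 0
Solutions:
 v(c) = C1 + C2*c^2


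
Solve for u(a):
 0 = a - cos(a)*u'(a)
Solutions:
 u(a) = C1 + Integral(a/cos(a), a)


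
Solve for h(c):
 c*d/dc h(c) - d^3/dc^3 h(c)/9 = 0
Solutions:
 h(c) = C1 + Integral(C2*airyai(3^(2/3)*c) + C3*airybi(3^(2/3)*c), c)


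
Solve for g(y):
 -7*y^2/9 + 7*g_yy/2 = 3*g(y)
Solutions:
 g(y) = C1*exp(-sqrt(42)*y/7) + C2*exp(sqrt(42)*y/7) - 7*y^2/27 - 49/81


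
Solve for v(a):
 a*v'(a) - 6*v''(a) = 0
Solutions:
 v(a) = C1 + C2*erfi(sqrt(3)*a/6)


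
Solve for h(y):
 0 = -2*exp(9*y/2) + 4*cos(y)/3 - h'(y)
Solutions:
 h(y) = C1 - 4*exp(9*y/2)/9 + 4*sin(y)/3


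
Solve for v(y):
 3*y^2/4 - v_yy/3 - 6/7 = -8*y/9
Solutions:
 v(y) = C1 + C2*y + 3*y^4/16 + 4*y^3/9 - 9*y^2/7


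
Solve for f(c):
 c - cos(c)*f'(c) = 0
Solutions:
 f(c) = C1 + Integral(c/cos(c), c)


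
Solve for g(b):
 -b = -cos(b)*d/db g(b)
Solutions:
 g(b) = C1 + Integral(b/cos(b), b)


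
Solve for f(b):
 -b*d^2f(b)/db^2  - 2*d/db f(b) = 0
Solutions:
 f(b) = C1 + C2/b


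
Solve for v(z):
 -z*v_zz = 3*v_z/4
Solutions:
 v(z) = C1 + C2*z^(1/4)


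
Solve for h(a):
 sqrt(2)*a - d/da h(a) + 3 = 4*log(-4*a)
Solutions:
 h(a) = C1 + sqrt(2)*a^2/2 - 4*a*log(-a) + a*(7 - 8*log(2))


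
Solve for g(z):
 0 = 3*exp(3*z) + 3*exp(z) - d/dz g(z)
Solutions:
 g(z) = C1 + exp(3*z) + 3*exp(z)


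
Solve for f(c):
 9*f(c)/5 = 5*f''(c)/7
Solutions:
 f(c) = C1*exp(-3*sqrt(7)*c/5) + C2*exp(3*sqrt(7)*c/5)


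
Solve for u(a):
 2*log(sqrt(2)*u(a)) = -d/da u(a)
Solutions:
 Integral(1/(2*log(_y) + log(2)), (_y, u(a))) = C1 - a


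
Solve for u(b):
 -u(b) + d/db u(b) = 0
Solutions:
 u(b) = C1*exp(b)


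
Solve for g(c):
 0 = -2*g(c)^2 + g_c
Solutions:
 g(c) = -1/(C1 + 2*c)


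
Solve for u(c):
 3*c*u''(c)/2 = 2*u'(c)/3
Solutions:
 u(c) = C1 + C2*c^(13/9)


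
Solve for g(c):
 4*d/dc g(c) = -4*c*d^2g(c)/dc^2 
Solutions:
 g(c) = C1 + C2*log(c)


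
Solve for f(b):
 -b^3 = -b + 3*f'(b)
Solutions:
 f(b) = C1 - b^4/12 + b^2/6


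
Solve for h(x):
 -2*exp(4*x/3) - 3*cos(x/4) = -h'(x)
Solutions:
 h(x) = C1 + 3*exp(4*x/3)/2 + 12*sin(x/4)


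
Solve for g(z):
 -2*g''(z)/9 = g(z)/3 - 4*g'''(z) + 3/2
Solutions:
 g(z) = C1*exp(z*(-(81*sqrt(6563) + 6562)^(1/3) - 1/(81*sqrt(6563) + 6562)^(1/3) + 2)/108)*sin(sqrt(3)*z*(-(81*sqrt(6563) + 6562)^(1/3) + (81*sqrt(6563) + 6562)^(-1/3))/108) + C2*exp(z*(-(81*sqrt(6563) + 6562)^(1/3) - 1/(81*sqrt(6563) + 6562)^(1/3) + 2)/108)*cos(sqrt(3)*z*(-(81*sqrt(6563) + 6562)^(1/3) + (81*sqrt(6563) + 6562)^(-1/3))/108) + C3*exp(z*((81*sqrt(6563) + 6562)^(-1/3) + 1 + (81*sqrt(6563) + 6562)^(1/3))/54) - 9/2


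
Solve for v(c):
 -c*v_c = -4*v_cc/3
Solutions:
 v(c) = C1 + C2*erfi(sqrt(6)*c/4)


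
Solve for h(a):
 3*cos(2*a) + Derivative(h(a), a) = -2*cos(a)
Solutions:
 h(a) = C1 - 2*sin(a) - 3*sin(2*a)/2


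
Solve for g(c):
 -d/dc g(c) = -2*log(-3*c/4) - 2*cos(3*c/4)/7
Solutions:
 g(c) = C1 + 2*c*log(-c) - 4*c*log(2) - 2*c + 2*c*log(3) + 8*sin(3*c/4)/21


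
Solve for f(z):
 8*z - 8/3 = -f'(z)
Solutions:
 f(z) = C1 - 4*z^2 + 8*z/3


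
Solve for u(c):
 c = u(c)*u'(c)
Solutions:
 u(c) = -sqrt(C1 + c^2)
 u(c) = sqrt(C1 + c^2)


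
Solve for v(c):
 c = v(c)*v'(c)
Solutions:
 v(c) = -sqrt(C1 + c^2)
 v(c) = sqrt(C1 + c^2)


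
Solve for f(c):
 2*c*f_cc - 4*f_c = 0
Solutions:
 f(c) = C1 + C2*c^3


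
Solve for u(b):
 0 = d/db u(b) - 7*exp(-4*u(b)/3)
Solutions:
 u(b) = 3*log(-I*(C1 + 28*b/3)^(1/4))
 u(b) = 3*log(I*(C1 + 28*b/3)^(1/4))
 u(b) = 3*log(-(C1 + 28*b/3)^(1/4))
 u(b) = 3*log(C1 + 28*b/3)/4


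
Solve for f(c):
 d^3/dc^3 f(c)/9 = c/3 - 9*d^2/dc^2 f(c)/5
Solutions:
 f(c) = C1 + C2*c + C3*exp(-81*c/5) + 5*c^3/162 - 25*c^2/4374


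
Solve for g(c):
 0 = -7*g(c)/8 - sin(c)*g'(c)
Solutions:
 g(c) = C1*(cos(c) + 1)^(7/16)/(cos(c) - 1)^(7/16)


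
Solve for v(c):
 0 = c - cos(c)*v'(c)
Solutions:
 v(c) = C1 + Integral(c/cos(c), c)


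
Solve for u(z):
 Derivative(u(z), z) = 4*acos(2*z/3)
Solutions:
 u(z) = C1 + 4*z*acos(2*z/3) - 2*sqrt(9 - 4*z^2)


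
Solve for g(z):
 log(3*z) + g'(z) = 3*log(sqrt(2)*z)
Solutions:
 g(z) = C1 + 2*z*log(z) - 2*z + z*log(2*sqrt(2)/3)


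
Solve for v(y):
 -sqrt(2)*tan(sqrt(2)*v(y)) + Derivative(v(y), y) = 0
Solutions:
 v(y) = sqrt(2)*(pi - asin(C1*exp(2*y)))/2
 v(y) = sqrt(2)*asin(C1*exp(2*y))/2


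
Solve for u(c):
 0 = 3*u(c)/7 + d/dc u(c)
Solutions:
 u(c) = C1*exp(-3*c/7)


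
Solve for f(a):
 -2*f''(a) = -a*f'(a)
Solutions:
 f(a) = C1 + C2*erfi(a/2)


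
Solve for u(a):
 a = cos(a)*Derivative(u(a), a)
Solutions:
 u(a) = C1 + Integral(a/cos(a), a)


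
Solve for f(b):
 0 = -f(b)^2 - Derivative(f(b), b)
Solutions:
 f(b) = 1/(C1 + b)


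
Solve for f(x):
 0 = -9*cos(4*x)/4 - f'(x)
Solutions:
 f(x) = C1 - 9*sin(4*x)/16


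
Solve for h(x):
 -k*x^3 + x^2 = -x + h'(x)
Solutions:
 h(x) = C1 - k*x^4/4 + x^3/3 + x^2/2


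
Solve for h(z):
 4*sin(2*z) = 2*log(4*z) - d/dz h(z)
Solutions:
 h(z) = C1 + 2*z*log(z) - 2*z + 4*z*log(2) + 2*cos(2*z)


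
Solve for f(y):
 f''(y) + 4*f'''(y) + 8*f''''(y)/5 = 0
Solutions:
 f(y) = C1 + C2*y + C3*exp(y*(-5 + sqrt(15))/4) + C4*exp(-y*(sqrt(15) + 5)/4)


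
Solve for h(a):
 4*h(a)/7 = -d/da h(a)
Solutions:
 h(a) = C1*exp(-4*a/7)


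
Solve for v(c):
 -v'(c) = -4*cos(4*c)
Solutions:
 v(c) = C1 + sin(4*c)


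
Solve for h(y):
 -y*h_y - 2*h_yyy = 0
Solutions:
 h(y) = C1 + Integral(C2*airyai(-2^(2/3)*y/2) + C3*airybi(-2^(2/3)*y/2), y)


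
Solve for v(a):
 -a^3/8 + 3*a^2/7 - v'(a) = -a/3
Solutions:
 v(a) = C1 - a^4/32 + a^3/7 + a^2/6


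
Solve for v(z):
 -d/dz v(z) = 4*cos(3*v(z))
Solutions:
 v(z) = -asin((C1 + exp(24*z))/(C1 - exp(24*z)))/3 + pi/3
 v(z) = asin((C1 + exp(24*z))/(C1 - exp(24*z)))/3


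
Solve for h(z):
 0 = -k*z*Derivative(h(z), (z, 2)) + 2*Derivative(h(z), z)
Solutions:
 h(z) = C1 + z^(((re(k) + 2)*re(k) + im(k)^2)/(re(k)^2 + im(k)^2))*(C2*sin(2*log(z)*Abs(im(k))/(re(k)^2 + im(k)^2)) + C3*cos(2*log(z)*im(k)/(re(k)^2 + im(k)^2)))


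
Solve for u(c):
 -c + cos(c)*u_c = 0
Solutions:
 u(c) = C1 + Integral(c/cos(c), c)


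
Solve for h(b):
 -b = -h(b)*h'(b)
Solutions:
 h(b) = -sqrt(C1 + b^2)
 h(b) = sqrt(C1 + b^2)


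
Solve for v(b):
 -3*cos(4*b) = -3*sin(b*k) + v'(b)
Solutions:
 v(b) = C1 - 3*sin(4*b)/4 - 3*cos(b*k)/k


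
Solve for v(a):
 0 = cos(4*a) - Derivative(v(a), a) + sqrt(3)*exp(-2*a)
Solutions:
 v(a) = C1 + sin(4*a)/4 - sqrt(3)*exp(-2*a)/2


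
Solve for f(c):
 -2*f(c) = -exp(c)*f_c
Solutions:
 f(c) = C1*exp(-2*exp(-c))


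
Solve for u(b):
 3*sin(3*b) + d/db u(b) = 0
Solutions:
 u(b) = C1 + cos(3*b)


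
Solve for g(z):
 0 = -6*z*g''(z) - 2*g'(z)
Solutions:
 g(z) = C1 + C2*z^(2/3)


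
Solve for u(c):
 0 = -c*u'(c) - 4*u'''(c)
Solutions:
 u(c) = C1 + Integral(C2*airyai(-2^(1/3)*c/2) + C3*airybi(-2^(1/3)*c/2), c)


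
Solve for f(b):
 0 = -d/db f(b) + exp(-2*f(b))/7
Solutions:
 f(b) = log(-sqrt(C1 + 14*b)) - log(7)
 f(b) = log(C1 + 14*b)/2 - log(7)


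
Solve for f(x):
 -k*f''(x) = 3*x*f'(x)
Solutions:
 f(x) = C1 + C2*sqrt(k)*erf(sqrt(6)*x*sqrt(1/k)/2)


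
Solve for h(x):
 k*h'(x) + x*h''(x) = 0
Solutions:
 h(x) = C1 + x^(1 - re(k))*(C2*sin(log(x)*Abs(im(k))) + C3*cos(log(x)*im(k)))


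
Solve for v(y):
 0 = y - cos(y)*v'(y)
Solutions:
 v(y) = C1 + Integral(y/cos(y), y)


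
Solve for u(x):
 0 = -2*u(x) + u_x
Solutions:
 u(x) = C1*exp(2*x)


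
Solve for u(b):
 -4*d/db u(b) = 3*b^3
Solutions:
 u(b) = C1 - 3*b^4/16


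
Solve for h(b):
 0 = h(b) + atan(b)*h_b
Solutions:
 h(b) = C1*exp(-Integral(1/atan(b), b))


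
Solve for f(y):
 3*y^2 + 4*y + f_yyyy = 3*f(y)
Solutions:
 f(y) = C1*exp(-3^(1/4)*y) + C2*exp(3^(1/4)*y) + C3*sin(3^(1/4)*y) + C4*cos(3^(1/4)*y) + y^2 + 4*y/3


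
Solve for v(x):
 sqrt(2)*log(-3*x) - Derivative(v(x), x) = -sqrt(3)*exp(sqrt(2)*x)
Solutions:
 v(x) = C1 + sqrt(2)*x*log(-x) + sqrt(2)*x*(-1 + log(3)) + sqrt(6)*exp(sqrt(2)*x)/2


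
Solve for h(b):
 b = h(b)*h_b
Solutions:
 h(b) = -sqrt(C1 + b^2)
 h(b) = sqrt(C1 + b^2)


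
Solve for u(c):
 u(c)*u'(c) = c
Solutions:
 u(c) = -sqrt(C1 + c^2)
 u(c) = sqrt(C1 + c^2)


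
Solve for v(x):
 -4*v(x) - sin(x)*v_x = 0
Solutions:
 v(x) = C1*(cos(x)^2 + 2*cos(x) + 1)/(cos(x)^2 - 2*cos(x) + 1)


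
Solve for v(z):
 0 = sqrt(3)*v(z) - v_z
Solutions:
 v(z) = C1*exp(sqrt(3)*z)


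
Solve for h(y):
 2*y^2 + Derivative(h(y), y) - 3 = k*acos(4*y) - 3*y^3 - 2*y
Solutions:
 h(y) = C1 + k*(y*acos(4*y) - sqrt(1 - 16*y^2)/4) - 3*y^4/4 - 2*y^3/3 - y^2 + 3*y


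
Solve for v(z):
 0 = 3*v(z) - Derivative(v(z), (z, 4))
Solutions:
 v(z) = C1*exp(-3^(1/4)*z) + C2*exp(3^(1/4)*z) + C3*sin(3^(1/4)*z) + C4*cos(3^(1/4)*z)


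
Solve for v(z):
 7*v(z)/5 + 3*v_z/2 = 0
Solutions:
 v(z) = C1*exp(-14*z/15)


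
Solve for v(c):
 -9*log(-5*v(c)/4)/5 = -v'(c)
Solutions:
 -5*Integral(1/(log(-_y) - 2*log(2) + log(5)), (_y, v(c)))/9 = C1 - c


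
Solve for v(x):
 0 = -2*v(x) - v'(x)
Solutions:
 v(x) = C1*exp(-2*x)


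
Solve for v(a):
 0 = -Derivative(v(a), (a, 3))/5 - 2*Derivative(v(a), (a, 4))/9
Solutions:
 v(a) = C1 + C2*a + C3*a^2 + C4*exp(-9*a/10)


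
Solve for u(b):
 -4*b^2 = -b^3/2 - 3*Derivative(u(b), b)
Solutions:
 u(b) = C1 - b^4/24 + 4*b^3/9


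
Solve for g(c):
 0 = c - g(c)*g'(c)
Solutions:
 g(c) = -sqrt(C1 + c^2)
 g(c) = sqrt(C1 + c^2)


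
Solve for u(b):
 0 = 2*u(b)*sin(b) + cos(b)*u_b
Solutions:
 u(b) = C1*cos(b)^2


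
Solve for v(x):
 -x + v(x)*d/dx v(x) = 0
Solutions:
 v(x) = -sqrt(C1 + x^2)
 v(x) = sqrt(C1 + x^2)


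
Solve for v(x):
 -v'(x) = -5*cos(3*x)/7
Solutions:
 v(x) = C1 + 5*sin(3*x)/21


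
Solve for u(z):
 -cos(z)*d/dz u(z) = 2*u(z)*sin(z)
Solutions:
 u(z) = C1*cos(z)^2


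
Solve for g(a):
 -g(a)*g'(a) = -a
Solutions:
 g(a) = -sqrt(C1 + a^2)
 g(a) = sqrt(C1 + a^2)


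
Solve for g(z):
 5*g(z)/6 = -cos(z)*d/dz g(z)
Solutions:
 g(z) = C1*(sin(z) - 1)^(5/12)/(sin(z) + 1)^(5/12)


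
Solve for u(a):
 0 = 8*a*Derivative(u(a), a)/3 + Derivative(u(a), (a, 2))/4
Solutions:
 u(a) = C1 + C2*erf(4*sqrt(3)*a/3)


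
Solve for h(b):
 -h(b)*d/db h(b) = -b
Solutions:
 h(b) = -sqrt(C1 + b^2)
 h(b) = sqrt(C1 + b^2)


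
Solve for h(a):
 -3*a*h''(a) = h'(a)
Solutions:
 h(a) = C1 + C2*a^(2/3)


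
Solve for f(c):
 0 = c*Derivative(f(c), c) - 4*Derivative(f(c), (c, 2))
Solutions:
 f(c) = C1 + C2*erfi(sqrt(2)*c/4)


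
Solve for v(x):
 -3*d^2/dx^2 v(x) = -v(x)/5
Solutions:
 v(x) = C1*exp(-sqrt(15)*x/15) + C2*exp(sqrt(15)*x/15)


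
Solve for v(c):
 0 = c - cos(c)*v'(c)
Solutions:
 v(c) = C1 + Integral(c/cos(c), c)


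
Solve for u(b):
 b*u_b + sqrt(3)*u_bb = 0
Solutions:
 u(b) = C1 + C2*erf(sqrt(2)*3^(3/4)*b/6)


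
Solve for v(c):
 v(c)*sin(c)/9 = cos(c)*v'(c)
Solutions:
 v(c) = C1/cos(c)^(1/9)


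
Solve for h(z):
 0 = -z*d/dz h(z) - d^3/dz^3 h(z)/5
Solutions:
 h(z) = C1 + Integral(C2*airyai(-5^(1/3)*z) + C3*airybi(-5^(1/3)*z), z)


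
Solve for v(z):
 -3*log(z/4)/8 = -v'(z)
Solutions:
 v(z) = C1 + 3*z*log(z)/8 - 3*z*log(2)/4 - 3*z/8


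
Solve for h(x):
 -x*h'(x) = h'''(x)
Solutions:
 h(x) = C1 + Integral(C2*airyai(-x) + C3*airybi(-x), x)


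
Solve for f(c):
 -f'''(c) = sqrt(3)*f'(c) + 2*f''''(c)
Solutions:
 f(c) = C1 + C2*exp(c*(-2 + (1 + 54*sqrt(3) + sqrt(-1 + (1 + 54*sqrt(3))^2))^(-1/3) + (1 + 54*sqrt(3) + sqrt(-1 + (1 + 54*sqrt(3))^2))^(1/3))/12)*sin(sqrt(3)*c*(-(1 + 54*sqrt(3) + sqrt(-1 + (1 + 54*sqrt(3))^2))^(1/3) + (1 + 54*sqrt(3) + sqrt(-1 + (1 + 54*sqrt(3))^2))^(-1/3))/12) + C3*exp(c*(-2 + (1 + 54*sqrt(3) + sqrt(-1 + (1 + 54*sqrt(3))^2))^(-1/3) + (1 + 54*sqrt(3) + sqrt(-1 + (1 + 54*sqrt(3))^2))^(1/3))/12)*cos(sqrt(3)*c*(-(1 + 54*sqrt(3) + sqrt(-1 + (1 + 54*sqrt(3))^2))^(1/3) + (1 + 54*sqrt(3) + sqrt(-1 + (1 + 54*sqrt(3))^2))^(-1/3))/12) + C4*exp(-c*((1 + 54*sqrt(3) + sqrt(-1 + (1 + 54*sqrt(3))^2))^(-1/3) + 1 + (1 + 54*sqrt(3) + sqrt(-1 + (1 + 54*sqrt(3))^2))^(1/3))/6)


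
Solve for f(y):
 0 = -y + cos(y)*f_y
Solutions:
 f(y) = C1 + Integral(y/cos(y), y)


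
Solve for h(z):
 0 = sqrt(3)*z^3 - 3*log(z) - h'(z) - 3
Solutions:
 h(z) = C1 + sqrt(3)*z^4/4 - 3*z*log(z)


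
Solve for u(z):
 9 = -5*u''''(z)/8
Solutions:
 u(z) = C1 + C2*z + C3*z^2 + C4*z^3 - 3*z^4/5


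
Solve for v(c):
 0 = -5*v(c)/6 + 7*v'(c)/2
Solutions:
 v(c) = C1*exp(5*c/21)


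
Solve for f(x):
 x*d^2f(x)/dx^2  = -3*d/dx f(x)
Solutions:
 f(x) = C1 + C2/x^2


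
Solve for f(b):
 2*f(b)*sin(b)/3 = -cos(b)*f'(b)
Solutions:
 f(b) = C1*cos(b)^(2/3)


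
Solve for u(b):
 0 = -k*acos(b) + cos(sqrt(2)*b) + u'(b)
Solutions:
 u(b) = C1 + k*(b*acos(b) - sqrt(1 - b^2)) - sqrt(2)*sin(sqrt(2)*b)/2


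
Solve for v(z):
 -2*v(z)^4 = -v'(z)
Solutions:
 v(z) = (-1/(C1 + 6*z))^(1/3)
 v(z) = (-1/(C1 + 2*z))^(1/3)*(-3^(2/3) - 3*3^(1/6)*I)/6
 v(z) = (-1/(C1 + 2*z))^(1/3)*(-3^(2/3) + 3*3^(1/6)*I)/6


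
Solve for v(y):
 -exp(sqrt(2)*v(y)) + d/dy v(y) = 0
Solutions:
 v(y) = sqrt(2)*(2*log(-1/(C1 + y)) - log(2))/4


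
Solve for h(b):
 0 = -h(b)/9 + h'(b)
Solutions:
 h(b) = C1*exp(b/9)


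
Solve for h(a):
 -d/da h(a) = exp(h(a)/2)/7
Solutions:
 h(a) = 2*log(1/(C1 + a)) + 2*log(14)


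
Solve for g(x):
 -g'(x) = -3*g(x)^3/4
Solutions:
 g(x) = -sqrt(2)*sqrt(-1/(C1 + 3*x))
 g(x) = sqrt(2)*sqrt(-1/(C1 + 3*x))


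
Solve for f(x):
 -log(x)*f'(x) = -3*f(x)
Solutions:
 f(x) = C1*exp(3*li(x))


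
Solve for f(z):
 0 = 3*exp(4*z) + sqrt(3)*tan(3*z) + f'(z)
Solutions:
 f(z) = C1 - 3*exp(4*z)/4 + sqrt(3)*log(cos(3*z))/3


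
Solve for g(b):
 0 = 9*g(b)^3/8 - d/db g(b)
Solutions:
 g(b) = -2*sqrt(-1/(C1 + 9*b))
 g(b) = 2*sqrt(-1/(C1 + 9*b))


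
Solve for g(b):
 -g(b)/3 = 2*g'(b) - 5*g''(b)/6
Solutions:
 g(b) = C1*exp(b*(6 - sqrt(46))/5) + C2*exp(b*(6 + sqrt(46))/5)


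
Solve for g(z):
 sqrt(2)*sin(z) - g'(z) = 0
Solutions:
 g(z) = C1 - sqrt(2)*cos(z)


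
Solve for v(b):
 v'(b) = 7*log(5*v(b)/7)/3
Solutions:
 -3*Integral(1/(log(_y) - log(7) + log(5)), (_y, v(b)))/7 = C1 - b


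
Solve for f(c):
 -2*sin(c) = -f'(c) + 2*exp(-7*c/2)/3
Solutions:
 f(c) = C1 - 2*cos(c) - 4*exp(-7*c/2)/21


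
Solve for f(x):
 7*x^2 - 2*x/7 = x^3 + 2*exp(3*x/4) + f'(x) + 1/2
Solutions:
 f(x) = C1 - x^4/4 + 7*x^3/3 - x^2/7 - x/2 - 8*exp(3*x/4)/3


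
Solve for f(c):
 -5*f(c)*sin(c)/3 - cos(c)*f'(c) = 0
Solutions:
 f(c) = C1*cos(c)^(5/3)


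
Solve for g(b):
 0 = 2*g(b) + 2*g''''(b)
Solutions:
 g(b) = (C1*sin(sqrt(2)*b/2) + C2*cos(sqrt(2)*b/2))*exp(-sqrt(2)*b/2) + (C3*sin(sqrt(2)*b/2) + C4*cos(sqrt(2)*b/2))*exp(sqrt(2)*b/2)


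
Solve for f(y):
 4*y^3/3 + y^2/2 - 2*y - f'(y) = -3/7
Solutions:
 f(y) = C1 + y^4/3 + y^3/6 - y^2 + 3*y/7


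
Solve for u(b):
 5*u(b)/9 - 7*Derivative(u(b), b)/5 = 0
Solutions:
 u(b) = C1*exp(25*b/63)


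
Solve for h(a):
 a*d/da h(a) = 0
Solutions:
 h(a) = C1


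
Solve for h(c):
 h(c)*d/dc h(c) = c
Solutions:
 h(c) = -sqrt(C1 + c^2)
 h(c) = sqrt(C1 + c^2)


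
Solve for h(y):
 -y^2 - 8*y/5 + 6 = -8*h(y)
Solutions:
 h(y) = y^2/8 + y/5 - 3/4


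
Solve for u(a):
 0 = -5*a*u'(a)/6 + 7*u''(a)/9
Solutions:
 u(a) = C1 + C2*erfi(sqrt(105)*a/14)


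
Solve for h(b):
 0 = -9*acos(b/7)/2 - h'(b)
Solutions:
 h(b) = C1 - 9*b*acos(b/7)/2 + 9*sqrt(49 - b^2)/2


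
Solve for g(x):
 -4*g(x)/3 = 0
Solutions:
 g(x) = 0


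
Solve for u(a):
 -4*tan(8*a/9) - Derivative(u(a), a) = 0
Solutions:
 u(a) = C1 + 9*log(cos(8*a/9))/2


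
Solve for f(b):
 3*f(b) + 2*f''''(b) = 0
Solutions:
 f(b) = (C1*sin(6^(1/4)*b/2) + C2*cos(6^(1/4)*b/2))*exp(-6^(1/4)*b/2) + (C3*sin(6^(1/4)*b/2) + C4*cos(6^(1/4)*b/2))*exp(6^(1/4)*b/2)


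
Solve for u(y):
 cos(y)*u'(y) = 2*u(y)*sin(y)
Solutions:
 u(y) = C1/cos(y)^2


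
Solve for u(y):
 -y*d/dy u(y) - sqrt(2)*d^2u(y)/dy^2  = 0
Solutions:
 u(y) = C1 + C2*erf(2^(1/4)*y/2)


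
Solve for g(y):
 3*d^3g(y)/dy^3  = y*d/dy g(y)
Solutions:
 g(y) = C1 + Integral(C2*airyai(3^(2/3)*y/3) + C3*airybi(3^(2/3)*y/3), y)


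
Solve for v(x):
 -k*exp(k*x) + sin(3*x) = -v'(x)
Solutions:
 v(x) = C1 + exp(k*x) + cos(3*x)/3


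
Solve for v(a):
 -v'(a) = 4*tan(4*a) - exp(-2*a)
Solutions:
 v(a) = C1 - log(tan(4*a)^2 + 1)/2 - exp(-2*a)/2


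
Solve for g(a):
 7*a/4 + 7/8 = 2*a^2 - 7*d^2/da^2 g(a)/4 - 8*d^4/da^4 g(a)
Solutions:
 g(a) = C1 + C2*a + C3*sin(sqrt(14)*a/8) + C4*cos(sqrt(14)*a/8) + 2*a^4/21 - a^3/6 - 1073*a^2/196


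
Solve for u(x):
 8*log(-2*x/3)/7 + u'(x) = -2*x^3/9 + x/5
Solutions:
 u(x) = C1 - x^4/18 + x^2/10 - 8*x*log(-x)/7 + 8*x*(-log(2) + 1 + log(3))/7


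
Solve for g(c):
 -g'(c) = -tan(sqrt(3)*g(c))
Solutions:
 g(c) = sqrt(3)*(pi - asin(C1*exp(sqrt(3)*c)))/3
 g(c) = sqrt(3)*asin(C1*exp(sqrt(3)*c))/3


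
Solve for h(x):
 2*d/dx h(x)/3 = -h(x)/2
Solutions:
 h(x) = C1*exp(-3*x/4)


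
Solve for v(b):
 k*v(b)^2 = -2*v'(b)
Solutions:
 v(b) = 2/(C1 + b*k)


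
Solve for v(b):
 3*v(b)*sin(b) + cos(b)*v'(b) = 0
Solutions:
 v(b) = C1*cos(b)^3


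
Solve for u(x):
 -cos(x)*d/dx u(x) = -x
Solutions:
 u(x) = C1 + Integral(x/cos(x), x)


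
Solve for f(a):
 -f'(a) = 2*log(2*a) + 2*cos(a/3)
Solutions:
 f(a) = C1 - 2*a*log(a) - 2*a*log(2) + 2*a - 6*sin(a/3)


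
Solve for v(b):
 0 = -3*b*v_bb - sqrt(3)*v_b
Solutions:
 v(b) = C1 + C2*b^(1 - sqrt(3)/3)


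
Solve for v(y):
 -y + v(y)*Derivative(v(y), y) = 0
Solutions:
 v(y) = -sqrt(C1 + y^2)
 v(y) = sqrt(C1 + y^2)


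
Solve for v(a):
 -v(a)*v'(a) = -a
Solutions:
 v(a) = -sqrt(C1 + a^2)
 v(a) = sqrt(C1 + a^2)


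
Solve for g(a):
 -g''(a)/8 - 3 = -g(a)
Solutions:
 g(a) = C1*exp(-2*sqrt(2)*a) + C2*exp(2*sqrt(2)*a) + 3


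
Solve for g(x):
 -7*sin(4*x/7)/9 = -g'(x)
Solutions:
 g(x) = C1 - 49*cos(4*x/7)/36


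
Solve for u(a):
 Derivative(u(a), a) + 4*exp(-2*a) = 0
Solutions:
 u(a) = C1 + 2*exp(-2*a)


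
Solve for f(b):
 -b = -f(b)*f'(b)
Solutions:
 f(b) = -sqrt(C1 + b^2)
 f(b) = sqrt(C1 + b^2)


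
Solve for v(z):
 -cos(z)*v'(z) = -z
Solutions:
 v(z) = C1 + Integral(z/cos(z), z)


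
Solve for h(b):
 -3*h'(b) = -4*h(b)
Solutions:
 h(b) = C1*exp(4*b/3)


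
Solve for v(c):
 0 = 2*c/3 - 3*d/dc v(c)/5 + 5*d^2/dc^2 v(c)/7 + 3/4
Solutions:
 v(c) = C1 + C2*exp(21*c/25) + 5*c^2/9 + 1945*c/756


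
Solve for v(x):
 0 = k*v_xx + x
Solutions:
 v(x) = C1 + C2*x - x^3/(6*k)


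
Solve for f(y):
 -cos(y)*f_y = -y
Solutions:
 f(y) = C1 + Integral(y/cos(y), y)


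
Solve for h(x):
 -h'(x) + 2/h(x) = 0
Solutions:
 h(x) = -sqrt(C1 + 4*x)
 h(x) = sqrt(C1 + 4*x)


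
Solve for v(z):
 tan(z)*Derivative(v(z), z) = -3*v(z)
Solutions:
 v(z) = C1/sin(z)^3


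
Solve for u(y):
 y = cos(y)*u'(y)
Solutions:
 u(y) = C1 + Integral(y/cos(y), y)


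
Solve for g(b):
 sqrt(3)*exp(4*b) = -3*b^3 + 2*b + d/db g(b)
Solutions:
 g(b) = C1 + 3*b^4/4 - b^2 + sqrt(3)*exp(4*b)/4


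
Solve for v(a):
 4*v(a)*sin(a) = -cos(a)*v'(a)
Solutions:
 v(a) = C1*cos(a)^4


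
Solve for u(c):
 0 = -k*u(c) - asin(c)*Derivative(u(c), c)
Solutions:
 u(c) = C1*exp(-k*Integral(1/asin(c), c))


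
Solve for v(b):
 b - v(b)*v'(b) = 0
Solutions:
 v(b) = -sqrt(C1 + b^2)
 v(b) = sqrt(C1 + b^2)


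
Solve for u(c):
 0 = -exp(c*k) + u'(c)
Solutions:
 u(c) = C1 + exp(c*k)/k


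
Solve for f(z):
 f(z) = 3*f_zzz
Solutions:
 f(z) = C3*exp(3^(2/3)*z/3) + (C1*sin(3^(1/6)*z/2) + C2*cos(3^(1/6)*z/2))*exp(-3^(2/3)*z/6)


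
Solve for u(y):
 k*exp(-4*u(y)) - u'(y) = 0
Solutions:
 u(y) = log(-I*(C1 + 4*k*y)^(1/4))
 u(y) = log(I*(C1 + 4*k*y)^(1/4))
 u(y) = log(-(C1 + 4*k*y)^(1/4))
 u(y) = log(C1 + 4*k*y)/4


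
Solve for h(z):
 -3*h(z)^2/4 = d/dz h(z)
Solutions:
 h(z) = 4/(C1 + 3*z)


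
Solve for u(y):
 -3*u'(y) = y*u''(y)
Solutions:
 u(y) = C1 + C2/y^2


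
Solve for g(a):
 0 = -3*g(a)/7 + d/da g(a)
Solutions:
 g(a) = C1*exp(3*a/7)


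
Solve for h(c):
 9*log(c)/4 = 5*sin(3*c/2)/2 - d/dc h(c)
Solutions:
 h(c) = C1 - 9*c*log(c)/4 + 9*c/4 - 5*cos(3*c/2)/3


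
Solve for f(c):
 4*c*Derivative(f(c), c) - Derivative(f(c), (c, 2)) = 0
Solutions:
 f(c) = C1 + C2*erfi(sqrt(2)*c)


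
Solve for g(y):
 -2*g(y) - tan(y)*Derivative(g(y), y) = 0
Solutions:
 g(y) = C1/sin(y)^2


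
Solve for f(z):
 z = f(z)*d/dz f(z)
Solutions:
 f(z) = -sqrt(C1 + z^2)
 f(z) = sqrt(C1 + z^2)


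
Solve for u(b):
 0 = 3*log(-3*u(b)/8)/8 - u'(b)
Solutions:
 -8*Integral(1/(log(-_y) - 3*log(2) + log(3)), (_y, u(b)))/3 = C1 - b


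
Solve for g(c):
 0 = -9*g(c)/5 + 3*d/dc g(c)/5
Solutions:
 g(c) = C1*exp(3*c)


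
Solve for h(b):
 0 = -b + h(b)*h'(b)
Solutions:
 h(b) = -sqrt(C1 + b^2)
 h(b) = sqrt(C1 + b^2)


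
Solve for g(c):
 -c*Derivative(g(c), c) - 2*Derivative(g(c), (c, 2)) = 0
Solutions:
 g(c) = C1 + C2*erf(c/2)


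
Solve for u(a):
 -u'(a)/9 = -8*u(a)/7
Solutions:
 u(a) = C1*exp(72*a/7)


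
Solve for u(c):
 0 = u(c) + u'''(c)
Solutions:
 u(c) = C3*exp(-c) + (C1*sin(sqrt(3)*c/2) + C2*cos(sqrt(3)*c/2))*exp(c/2)


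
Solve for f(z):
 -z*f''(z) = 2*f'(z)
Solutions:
 f(z) = C1 + C2/z


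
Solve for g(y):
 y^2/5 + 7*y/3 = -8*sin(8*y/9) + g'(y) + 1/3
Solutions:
 g(y) = C1 + y^3/15 + 7*y^2/6 - y/3 - 9*cos(8*y/9)


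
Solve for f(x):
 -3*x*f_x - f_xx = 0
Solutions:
 f(x) = C1 + C2*erf(sqrt(6)*x/2)


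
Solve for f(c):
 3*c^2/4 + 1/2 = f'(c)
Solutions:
 f(c) = C1 + c^3/4 + c/2


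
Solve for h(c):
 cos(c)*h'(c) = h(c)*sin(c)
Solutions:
 h(c) = C1/cos(c)


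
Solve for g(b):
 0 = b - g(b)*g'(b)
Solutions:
 g(b) = -sqrt(C1 + b^2)
 g(b) = sqrt(C1 + b^2)


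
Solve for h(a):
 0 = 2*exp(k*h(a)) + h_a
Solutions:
 h(a) = Piecewise((log(1/(C1*k + 2*a*k))/k, Ne(k, 0)), (nan, True))
 h(a) = Piecewise((C1 - 2*a, Eq(k, 0)), (nan, True))


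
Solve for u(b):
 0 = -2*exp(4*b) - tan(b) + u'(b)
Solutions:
 u(b) = C1 + exp(4*b)/2 - log(cos(b))


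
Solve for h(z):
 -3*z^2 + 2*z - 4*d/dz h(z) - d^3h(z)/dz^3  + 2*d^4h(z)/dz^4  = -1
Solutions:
 h(z) = C1 + C2*exp(z*(-(12*sqrt(327) + 217)^(1/3) - 1/(12*sqrt(327) + 217)^(1/3) + 2)/12)*sin(sqrt(3)*z*(-(12*sqrt(327) + 217)^(1/3) + (12*sqrt(327) + 217)^(-1/3))/12) + C3*exp(z*(-(12*sqrt(327) + 217)^(1/3) - 1/(12*sqrt(327) + 217)^(1/3) + 2)/12)*cos(sqrt(3)*z*(-(12*sqrt(327) + 217)^(1/3) + (12*sqrt(327) + 217)^(-1/3))/12) + C4*exp(z*((12*sqrt(327) + 217)^(-1/3) + 1 + (12*sqrt(327) + 217)^(1/3))/6) - z^3/4 + z^2/4 + 5*z/8


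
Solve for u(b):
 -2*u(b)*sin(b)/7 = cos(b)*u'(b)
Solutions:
 u(b) = C1*cos(b)^(2/7)


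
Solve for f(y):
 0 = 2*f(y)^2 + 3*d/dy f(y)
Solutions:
 f(y) = 3/(C1 + 2*y)


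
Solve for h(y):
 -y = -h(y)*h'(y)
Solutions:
 h(y) = -sqrt(C1 + y^2)
 h(y) = sqrt(C1 + y^2)


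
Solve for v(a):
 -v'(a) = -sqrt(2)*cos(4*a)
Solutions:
 v(a) = C1 + sqrt(2)*sin(4*a)/4


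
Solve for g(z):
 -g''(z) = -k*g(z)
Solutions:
 g(z) = C1*exp(-sqrt(k)*z) + C2*exp(sqrt(k)*z)


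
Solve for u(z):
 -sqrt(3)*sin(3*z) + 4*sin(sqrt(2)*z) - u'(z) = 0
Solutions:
 u(z) = C1 + sqrt(3)*cos(3*z)/3 - 2*sqrt(2)*cos(sqrt(2)*z)


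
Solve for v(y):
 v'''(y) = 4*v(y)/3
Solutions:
 v(y) = C3*exp(6^(2/3)*y/3) + (C1*sin(2^(2/3)*3^(1/6)*y/2) + C2*cos(2^(2/3)*3^(1/6)*y/2))*exp(-6^(2/3)*y/6)


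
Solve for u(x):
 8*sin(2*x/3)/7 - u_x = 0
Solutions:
 u(x) = C1 - 12*cos(2*x/3)/7


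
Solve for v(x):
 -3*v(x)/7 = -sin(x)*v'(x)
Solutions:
 v(x) = C1*(cos(x) - 1)^(3/14)/(cos(x) + 1)^(3/14)


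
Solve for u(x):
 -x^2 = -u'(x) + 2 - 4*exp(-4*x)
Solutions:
 u(x) = C1 + x^3/3 + 2*x + exp(-4*x)


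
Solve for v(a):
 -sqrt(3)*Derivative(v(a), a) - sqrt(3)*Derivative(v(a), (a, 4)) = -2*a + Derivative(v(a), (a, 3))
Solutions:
 v(a) = C1 + C2*exp(a*(-4*sqrt(3) + 2*18^(1/3)/(2*sqrt(3) + 243 + sqrt(-12 + (2*sqrt(3) + 243)^2))^(1/3) + 12^(1/3)*(2*sqrt(3) + 243 + sqrt(-12 + (2*sqrt(3) + 243)^2))^(1/3))/36)*sin(2^(1/3)*3^(1/6)*a*(-2^(1/3)*3^(2/3)*(2*sqrt(3) + 243 + 9*sqrt(-4/27 + (2*sqrt(3)/9 + 27)^2))^(1/3) + 6/(2*sqrt(3) + 243 + 9*sqrt(-4/27 + (2*sqrt(3)/9 + 27)^2))^(1/3))/36) + C3*exp(a*(-4*sqrt(3) + 2*18^(1/3)/(2*sqrt(3) + 243 + sqrt(-12 + (2*sqrt(3) + 243)^2))^(1/3) + 12^(1/3)*(2*sqrt(3) + 243 + sqrt(-12 + (2*sqrt(3) + 243)^2))^(1/3))/36)*cos(2^(1/3)*3^(1/6)*a*(-2^(1/3)*3^(2/3)*(2*sqrt(3) + 243 + 9*sqrt(-4/27 + (2*sqrt(3)/9 + 27)^2))^(1/3) + 6/(2*sqrt(3) + 243 + 9*sqrt(-4/27 + (2*sqrt(3)/9 + 27)^2))^(1/3))/36) + C4*exp(-a*(2*18^(1/3)/(2*sqrt(3) + 243 + sqrt(-12 + (2*sqrt(3) + 243)^2))^(1/3) + 2*sqrt(3) + 12^(1/3)*(2*sqrt(3) + 243 + sqrt(-12 + (2*sqrt(3) + 243)^2))^(1/3))/18) + sqrt(3)*a^2/3


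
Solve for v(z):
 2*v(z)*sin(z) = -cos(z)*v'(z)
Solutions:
 v(z) = C1*cos(z)^2


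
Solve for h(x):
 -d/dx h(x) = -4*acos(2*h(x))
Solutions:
 Integral(1/acos(2*_y), (_y, h(x))) = C1 + 4*x


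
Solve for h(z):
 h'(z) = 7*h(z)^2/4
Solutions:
 h(z) = -4/(C1 + 7*z)


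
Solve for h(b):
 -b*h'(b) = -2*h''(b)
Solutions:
 h(b) = C1 + C2*erfi(b/2)


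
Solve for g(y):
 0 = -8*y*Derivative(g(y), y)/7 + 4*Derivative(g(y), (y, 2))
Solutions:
 g(y) = C1 + C2*erfi(sqrt(7)*y/7)


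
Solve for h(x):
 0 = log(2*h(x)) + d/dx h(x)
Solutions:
 Integral(1/(log(_y) + log(2)), (_y, h(x))) = C1 - x


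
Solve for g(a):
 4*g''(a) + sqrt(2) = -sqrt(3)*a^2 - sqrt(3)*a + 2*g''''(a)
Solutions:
 g(a) = C1 + C2*a + C3*exp(-sqrt(2)*a) + C4*exp(sqrt(2)*a) - sqrt(3)*a^4/48 - sqrt(3)*a^3/24 + a^2*(-sqrt(3) - sqrt(2))/8


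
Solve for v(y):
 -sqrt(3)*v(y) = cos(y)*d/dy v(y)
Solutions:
 v(y) = C1*(sin(y) - 1)^(sqrt(3)/2)/(sin(y) + 1)^(sqrt(3)/2)


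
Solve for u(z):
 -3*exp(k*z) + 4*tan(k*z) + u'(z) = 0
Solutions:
 u(z) = C1 + 3*Piecewise((exp(k*z)/k, Ne(k, 0)), (z, True)) - 4*Piecewise((-log(cos(k*z))/k, Ne(k, 0)), (0, True))


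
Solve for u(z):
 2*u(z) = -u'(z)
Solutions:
 u(z) = C1*exp(-2*z)


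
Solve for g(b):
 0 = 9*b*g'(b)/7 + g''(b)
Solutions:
 g(b) = C1 + C2*erf(3*sqrt(14)*b/14)


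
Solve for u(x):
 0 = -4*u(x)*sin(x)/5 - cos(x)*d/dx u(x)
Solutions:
 u(x) = C1*cos(x)^(4/5)


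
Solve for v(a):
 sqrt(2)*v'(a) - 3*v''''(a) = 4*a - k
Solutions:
 v(a) = C1 + C4*exp(2^(1/6)*3^(2/3)*a/3) + sqrt(2)*a^2 - sqrt(2)*a*k/2 + (C2*sin(6^(1/6)*a/2) + C3*cos(6^(1/6)*a/2))*exp(-2^(1/6)*3^(2/3)*a/6)


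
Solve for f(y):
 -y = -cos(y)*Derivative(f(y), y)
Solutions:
 f(y) = C1 + Integral(y/cos(y), y)


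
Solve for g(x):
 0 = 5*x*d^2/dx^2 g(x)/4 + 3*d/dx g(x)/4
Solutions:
 g(x) = C1 + C2*x^(2/5)


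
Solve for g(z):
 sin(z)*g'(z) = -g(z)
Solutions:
 g(z) = C1*sqrt(cos(z) + 1)/sqrt(cos(z) - 1)


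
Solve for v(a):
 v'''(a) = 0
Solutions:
 v(a) = C1 + C2*a + C3*a^2


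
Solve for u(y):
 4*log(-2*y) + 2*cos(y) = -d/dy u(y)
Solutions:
 u(y) = C1 - 4*y*log(-y) - 4*y*log(2) + 4*y - 2*sin(y)


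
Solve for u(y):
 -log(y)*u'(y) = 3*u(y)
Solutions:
 u(y) = C1*exp(-3*li(y))


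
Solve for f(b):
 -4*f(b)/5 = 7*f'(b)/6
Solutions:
 f(b) = C1*exp(-24*b/35)


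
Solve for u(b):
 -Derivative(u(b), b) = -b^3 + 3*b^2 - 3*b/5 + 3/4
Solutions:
 u(b) = C1 + b^4/4 - b^3 + 3*b^2/10 - 3*b/4


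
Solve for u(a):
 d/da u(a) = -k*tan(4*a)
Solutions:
 u(a) = C1 + k*log(cos(4*a))/4


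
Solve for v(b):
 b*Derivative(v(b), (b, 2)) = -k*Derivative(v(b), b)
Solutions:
 v(b) = C1 + b^(1 - re(k))*(C2*sin(log(b)*Abs(im(k))) + C3*cos(log(b)*im(k)))


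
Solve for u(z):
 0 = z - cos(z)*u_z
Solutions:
 u(z) = C1 + Integral(z/cos(z), z)


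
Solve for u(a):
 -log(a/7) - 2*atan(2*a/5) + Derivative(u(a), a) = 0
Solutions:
 u(a) = C1 + a*log(a) + 2*a*atan(2*a/5) - a*log(7) - a - 5*log(4*a^2 + 25)/2


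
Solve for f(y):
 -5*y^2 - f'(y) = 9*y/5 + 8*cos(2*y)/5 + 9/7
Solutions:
 f(y) = C1 - 5*y^3/3 - 9*y^2/10 - 9*y/7 - 8*sin(y)*cos(y)/5


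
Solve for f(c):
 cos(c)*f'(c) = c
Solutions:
 f(c) = C1 + Integral(c/cos(c), c)


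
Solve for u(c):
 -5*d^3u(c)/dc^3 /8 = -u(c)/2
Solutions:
 u(c) = C3*exp(10^(2/3)*c/5) + (C1*sin(10^(2/3)*sqrt(3)*c/10) + C2*cos(10^(2/3)*sqrt(3)*c/10))*exp(-10^(2/3)*c/10)


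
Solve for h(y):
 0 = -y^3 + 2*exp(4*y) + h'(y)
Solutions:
 h(y) = C1 + y^4/4 - exp(4*y)/2


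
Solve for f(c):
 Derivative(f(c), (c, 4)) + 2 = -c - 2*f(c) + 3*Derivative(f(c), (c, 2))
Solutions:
 f(c) = C1*exp(-c) + C2*exp(c) + C3*exp(-sqrt(2)*c) + C4*exp(sqrt(2)*c) - c/2 - 1


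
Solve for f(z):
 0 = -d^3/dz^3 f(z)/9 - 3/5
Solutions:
 f(z) = C1 + C2*z + C3*z^2 - 9*z^3/10


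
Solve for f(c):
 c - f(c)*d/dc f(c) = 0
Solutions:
 f(c) = -sqrt(C1 + c^2)
 f(c) = sqrt(C1 + c^2)


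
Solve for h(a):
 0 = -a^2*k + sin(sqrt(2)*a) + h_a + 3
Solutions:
 h(a) = C1 + a^3*k/3 - 3*a + sqrt(2)*cos(sqrt(2)*a)/2


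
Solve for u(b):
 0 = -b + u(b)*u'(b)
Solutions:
 u(b) = -sqrt(C1 + b^2)
 u(b) = sqrt(C1 + b^2)


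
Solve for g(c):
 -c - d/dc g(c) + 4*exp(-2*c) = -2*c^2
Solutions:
 g(c) = C1 + 2*c^3/3 - c^2/2 - 2*exp(-2*c)


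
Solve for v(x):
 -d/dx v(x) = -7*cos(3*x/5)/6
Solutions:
 v(x) = C1 + 35*sin(3*x/5)/18


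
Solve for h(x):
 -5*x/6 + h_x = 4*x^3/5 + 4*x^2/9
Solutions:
 h(x) = C1 + x^4/5 + 4*x^3/27 + 5*x^2/12


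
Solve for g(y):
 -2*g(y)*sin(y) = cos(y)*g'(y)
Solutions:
 g(y) = C1*cos(y)^2


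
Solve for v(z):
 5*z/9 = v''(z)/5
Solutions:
 v(z) = C1 + C2*z + 25*z^3/54


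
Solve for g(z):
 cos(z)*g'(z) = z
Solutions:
 g(z) = C1 + Integral(z/cos(z), z)


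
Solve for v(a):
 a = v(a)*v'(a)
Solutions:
 v(a) = -sqrt(C1 + a^2)
 v(a) = sqrt(C1 + a^2)


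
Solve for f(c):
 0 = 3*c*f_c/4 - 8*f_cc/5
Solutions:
 f(c) = C1 + C2*erfi(sqrt(15)*c/8)


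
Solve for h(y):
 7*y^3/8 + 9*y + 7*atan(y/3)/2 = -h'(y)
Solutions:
 h(y) = C1 - 7*y^4/32 - 9*y^2/2 - 7*y*atan(y/3)/2 + 21*log(y^2 + 9)/4


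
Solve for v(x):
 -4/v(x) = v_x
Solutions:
 v(x) = -sqrt(C1 - 8*x)
 v(x) = sqrt(C1 - 8*x)


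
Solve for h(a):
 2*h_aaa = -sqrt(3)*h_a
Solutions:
 h(a) = C1 + C2*sin(sqrt(2)*3^(1/4)*a/2) + C3*cos(sqrt(2)*3^(1/4)*a/2)


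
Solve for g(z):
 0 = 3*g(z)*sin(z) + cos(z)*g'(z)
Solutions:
 g(z) = C1*cos(z)^3


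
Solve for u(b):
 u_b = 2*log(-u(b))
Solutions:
 -li(-u(b)) = C1 + 2*b


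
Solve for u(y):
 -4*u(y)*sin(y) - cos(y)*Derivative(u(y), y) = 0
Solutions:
 u(y) = C1*cos(y)^4


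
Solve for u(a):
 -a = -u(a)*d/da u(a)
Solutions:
 u(a) = -sqrt(C1 + a^2)
 u(a) = sqrt(C1 + a^2)


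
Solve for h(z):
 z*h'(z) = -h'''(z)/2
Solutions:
 h(z) = C1 + Integral(C2*airyai(-2^(1/3)*z) + C3*airybi(-2^(1/3)*z), z)


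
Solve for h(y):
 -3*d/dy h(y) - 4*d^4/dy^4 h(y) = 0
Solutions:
 h(y) = C1 + C4*exp(-6^(1/3)*y/2) + (C2*sin(2^(1/3)*3^(5/6)*y/4) + C3*cos(2^(1/3)*3^(5/6)*y/4))*exp(6^(1/3)*y/4)


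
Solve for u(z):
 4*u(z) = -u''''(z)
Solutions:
 u(z) = (C1*sin(z) + C2*cos(z))*exp(-z) + (C3*sin(z) + C4*cos(z))*exp(z)


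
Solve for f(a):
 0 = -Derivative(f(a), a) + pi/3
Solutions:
 f(a) = C1 + pi*a/3


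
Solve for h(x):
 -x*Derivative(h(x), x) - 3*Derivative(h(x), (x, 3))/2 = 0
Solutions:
 h(x) = C1 + Integral(C2*airyai(-2^(1/3)*3^(2/3)*x/3) + C3*airybi(-2^(1/3)*3^(2/3)*x/3), x)


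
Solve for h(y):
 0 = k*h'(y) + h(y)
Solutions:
 h(y) = C1*exp(-y/k)


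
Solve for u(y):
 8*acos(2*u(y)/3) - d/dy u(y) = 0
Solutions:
 Integral(1/acos(2*_y/3), (_y, u(y))) = C1 + 8*y


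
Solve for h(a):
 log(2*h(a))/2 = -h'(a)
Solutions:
 2*Integral(1/(log(_y) + log(2)), (_y, h(a))) = C1 - a


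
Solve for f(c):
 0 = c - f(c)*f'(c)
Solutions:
 f(c) = -sqrt(C1 + c^2)
 f(c) = sqrt(C1 + c^2)


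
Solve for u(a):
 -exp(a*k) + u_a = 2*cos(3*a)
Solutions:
 u(a) = C1 + 2*sin(3*a)/3 + exp(a*k)/k


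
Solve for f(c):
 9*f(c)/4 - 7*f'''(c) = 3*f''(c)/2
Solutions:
 f(c) = C1*exp(-c*((21*sqrt(439) + 440)^(-1/3) + 2 + (21*sqrt(439) + 440)^(1/3))/28)*sin(sqrt(3)*c*(-(21*sqrt(439) + 440)^(1/3) + (21*sqrt(439) + 440)^(-1/3))/28) + C2*exp(-c*((21*sqrt(439) + 440)^(-1/3) + 2 + (21*sqrt(439) + 440)^(1/3))/28)*cos(sqrt(3)*c*(-(21*sqrt(439) + 440)^(1/3) + (21*sqrt(439) + 440)^(-1/3))/28) + C3*exp(c*(-1 + (21*sqrt(439) + 440)^(-1/3) + (21*sqrt(439) + 440)^(1/3))/14)


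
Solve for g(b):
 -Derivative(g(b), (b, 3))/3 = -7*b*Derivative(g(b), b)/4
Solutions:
 g(b) = C1 + Integral(C2*airyai(42^(1/3)*b/2) + C3*airybi(42^(1/3)*b/2), b)


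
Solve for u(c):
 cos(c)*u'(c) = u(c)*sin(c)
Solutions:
 u(c) = C1/cos(c)


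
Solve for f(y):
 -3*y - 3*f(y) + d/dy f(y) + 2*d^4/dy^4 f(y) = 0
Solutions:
 f(y) = C1*exp(y*(-4 - 4*2^(2/3)/(67 + 9*sqrt(57))^(1/3) + 2^(1/3)*(67 + 9*sqrt(57))^(1/3))/12)*sin(2^(1/3)*sqrt(3)*y*(4*2^(1/3)/(67 + 9*sqrt(57))^(1/3) + (67 + 9*sqrt(57))^(1/3))/12) + C2*exp(y*(-4 - 4*2^(2/3)/(67 + 9*sqrt(57))^(1/3) + 2^(1/3)*(67 + 9*sqrt(57))^(1/3))/12)*cos(2^(1/3)*sqrt(3)*y*(4*2^(1/3)/(67 + 9*sqrt(57))^(1/3) + (67 + 9*sqrt(57))^(1/3))/12) + C3*exp(y) + C4*exp(y*(-2^(1/3)*(67 + 9*sqrt(57))^(1/3) - 2 + 4*2^(2/3)/(67 + 9*sqrt(57))^(1/3))/6) - y - 1/3


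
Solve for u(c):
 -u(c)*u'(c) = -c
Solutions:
 u(c) = -sqrt(C1 + c^2)
 u(c) = sqrt(C1 + c^2)


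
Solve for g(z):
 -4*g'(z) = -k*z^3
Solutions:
 g(z) = C1 + k*z^4/16


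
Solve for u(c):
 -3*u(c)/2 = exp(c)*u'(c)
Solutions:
 u(c) = C1*exp(3*exp(-c)/2)


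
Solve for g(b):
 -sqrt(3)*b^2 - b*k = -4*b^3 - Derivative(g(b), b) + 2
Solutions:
 g(b) = C1 - b^4 + sqrt(3)*b^3/3 + b^2*k/2 + 2*b


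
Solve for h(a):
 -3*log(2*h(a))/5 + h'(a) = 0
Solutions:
 -5*Integral(1/(log(_y) + log(2)), (_y, h(a)))/3 = C1 - a


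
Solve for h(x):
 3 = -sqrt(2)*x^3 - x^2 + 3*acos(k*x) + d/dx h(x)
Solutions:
 h(x) = C1 + sqrt(2)*x^4/4 + x^3/3 + 3*x - 3*Piecewise((x*acos(k*x) - sqrt(-k^2*x^2 + 1)/k, Ne(k, 0)), (pi*x/2, True))
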